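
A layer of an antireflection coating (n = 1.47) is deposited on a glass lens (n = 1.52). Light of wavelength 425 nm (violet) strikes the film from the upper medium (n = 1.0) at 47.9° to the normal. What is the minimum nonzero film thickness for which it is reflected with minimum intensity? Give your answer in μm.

Top surface (1.0 → 1.47): reflection off a higher-index medium gives a half-wave phase shift.
Bottom surface (1.47 → 1.52): reflection off a higher-index medium gives a half-wave phase shift.
The two reflections carry the same phase change, so no net offset.
So the condition for destructive reflection is 2 n t cos θ_r = (m + ½) λ.
Snell's law: 1.0 sin 47.9° = 1.47 sin θ_r → sin θ_r = 0.505, cos θ_r = 0.863.
Minimum at m = 0: t = λ / (4 n cos θ_r) = 425 / (4 × 1.47 × 0.863) = 83.7 nm.

0.0837 μm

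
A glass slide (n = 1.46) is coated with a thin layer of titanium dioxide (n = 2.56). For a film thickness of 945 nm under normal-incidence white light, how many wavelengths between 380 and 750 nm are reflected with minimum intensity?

6

Ray reflecting at the top interface goes from n = 1.0 toward n = 2.56: a half-wave phase shift.
Ray reflecting at the bottom interface goes from n = 2.56 toward n = 1.46: no phase shift.
Exactly one π shift → a net half-wave offset.
So the condition for destructive reflection is 2 n t = m λ.
λ = 2 n t / m = 4838 / m nm.
m=6: 806 nm (IR); m=7: 691 nm (visible); m=8: 605 nm (visible); m=9: 538 nm (visible); m=10: 484 nm (visible); m=11: 440 nm (visible); m=12: 403 nm (visible); m=13: 372 nm (UV).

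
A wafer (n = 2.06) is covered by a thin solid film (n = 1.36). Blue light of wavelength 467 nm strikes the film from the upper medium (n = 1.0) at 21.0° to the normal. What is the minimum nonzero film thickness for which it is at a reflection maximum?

Ray reflecting at the top interface goes from n = 1.0 toward n = 1.36: a half-wave phase shift.
Bottom surface (1.36 → 2.06): reflection off a higher-index medium gives a half-wave phase shift.
Zero or two π shifts → no net half-wave offset.
For maximum reflection here: 2 n t cos θ_r = m λ.
Snell's law: 1.0 sin 21.0° = 1.36 sin θ_r → sin θ_r = 0.264, cos θ_r = 0.965.
Minimum nonzero at m = 1: t = λ / (2 n cos θ_r) = 467 / (2 × 1.36 × 0.965) = 178 nm.

178 nm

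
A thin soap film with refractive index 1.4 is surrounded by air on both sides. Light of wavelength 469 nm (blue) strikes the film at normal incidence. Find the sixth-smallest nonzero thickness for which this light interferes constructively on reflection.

921 nm

Top surface (1.0 → 1.4): reflection off a higher-index medium gives a half-wave phase shift.
At the lower boundary (n = 1.4 to n = 1.0) the reflected ray undergoes no phase shift.
Net: one phase inversion between the two reflected rays.
For bright reflection here: 2 n t = (m + ½) λ.
The sixth-smallest nonzero thickness corresponds to m = 5: t = (m + ½) λ / (2 n) = 5.50 × 469 / (2 × 1.4) = 921 nm.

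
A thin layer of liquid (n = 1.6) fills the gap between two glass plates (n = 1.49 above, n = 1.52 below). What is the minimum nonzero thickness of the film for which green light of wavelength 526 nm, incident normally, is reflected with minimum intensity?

Ray reflecting at the top interface goes from n = 1.49 toward n = 1.6: a half-wave phase shift.
At the lower boundary (n = 1.6 to n = 1.52) the reflected ray undergoes no phase shift.
Net: one phase inversion between the two reflected rays.
So the condition for destructive reflection is 2 n t = m λ.
Minimum nonzero at m = 1: t = λ / (2 n) = 526 / (2 × 1.6) = 164 nm.

164 nm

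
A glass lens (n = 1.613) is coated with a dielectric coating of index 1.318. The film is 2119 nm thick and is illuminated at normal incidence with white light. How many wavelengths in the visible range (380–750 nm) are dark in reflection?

8

Ray reflecting at the top interface goes from n = 1.0 toward n = 1.318: a half-wave phase shift.
Ray reflecting at the bottom interface goes from n = 1.318 toward n = 1.613: a half-wave phase shift.
Net: no relative phase inversion (both shifts match).
So the condition for destructive reflection is 2 n t = (m + ½) λ.
λ = 2 n t / (m + ½) = 5586 / (m + ½) nm.
m=6: 859 nm (IR); m=7: 745 nm (visible); m=8: 657 nm (visible); m=9: 588 nm (visible); m=10: 532 nm (visible); m=11: 486 nm (visible); m=12: 447 nm (visible); m=13: 414 nm (visible); m=14: 385 nm (visible); m=15: 360 nm (UV).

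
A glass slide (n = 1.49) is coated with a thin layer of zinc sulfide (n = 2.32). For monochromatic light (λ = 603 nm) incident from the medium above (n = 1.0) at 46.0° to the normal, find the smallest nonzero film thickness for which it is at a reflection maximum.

Ray reflecting at the top interface goes from n = 1.0 toward n = 2.32: a half-wave phase shift.
Ray reflecting at the bottom interface goes from n = 2.32 toward n = 1.49: no phase shift.
The two reflections differ by half a wavelength.
For maximum reflection here: 2 n t cos θ_r = (m + ½) λ.
Snell's law: 1.0 sin 46.0° = 2.32 sin θ_r → sin θ_r = 0.310, cos θ_r = 0.951.
Minimum at m = 0: t = λ / (4 n cos θ_r) = 603 / (4 × 2.32 × 0.951) = 68.3 nm.

68.3 nm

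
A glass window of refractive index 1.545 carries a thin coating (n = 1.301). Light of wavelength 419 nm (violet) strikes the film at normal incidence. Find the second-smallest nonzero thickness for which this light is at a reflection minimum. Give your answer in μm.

Top surface (1.0 → 1.301): reflection off a higher-index medium gives a half-wave phase shift.
At the lower boundary (n = 1.301 to n = 1.545) the reflected ray undergoes a half-wave phase shift.
Net: no relative phase inversion (both shifts match).
So the condition for destructive reflection is 2 n t = (m + ½) λ.
The second-smallest nonzero thickness corresponds to m = 1: t = (m + ½) λ / (2 n) = 1.50 × 419 / (2 × 1.301) = 242 nm.

0.242 μm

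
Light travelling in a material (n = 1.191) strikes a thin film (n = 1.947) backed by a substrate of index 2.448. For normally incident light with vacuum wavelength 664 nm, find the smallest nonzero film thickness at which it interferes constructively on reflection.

171 nm

Top surface (1.191 → 1.947): reflection off a higher-index medium gives a half-wave phase shift.
Bottom surface (1.947 → 2.448): reflection off a higher-index medium gives a half-wave phase shift.
The two reflections carry the same phase change, so no net offset.
For maximum reflection here: 2 n t = m λ.
Minimum nonzero at m = 1: t = λ / (2 n) = 664 / (2 × 1.947) = 171 nm.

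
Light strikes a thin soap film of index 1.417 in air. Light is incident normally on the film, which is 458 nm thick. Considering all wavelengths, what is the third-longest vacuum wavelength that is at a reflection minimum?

433 nm

At the upper boundary (n = 1.0 to n = 1.417) the reflected ray undergoes a half-wave phase shift.
Ray reflecting at the bottom interface goes from n = 1.417 toward n = 1.0: no phase shift.
Exactly one π shift → a net half-wave offset.
With one net inversion, destructive interference in reflection requires 2 n t = m λ.
λ = 2 n t / m. The third-longest wavelength is m = 3: λ = 2 × 1.417 × 458 / 3.00 = 433 nm.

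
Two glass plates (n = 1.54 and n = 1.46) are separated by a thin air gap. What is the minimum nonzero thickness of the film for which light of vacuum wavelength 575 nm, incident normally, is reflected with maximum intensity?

144 nm

Top surface (1.54 → 1.0): reflection off a lower-index medium gives no phase shift.
Bottom surface (1.0 → 1.46): reflection off a higher-index medium gives a half-wave phase shift.
Net: one phase inversion between the two reflected rays.
For strong reflection here: 2 n t = (m + ½) λ.
Minimum at m = 0: t = λ / (4 n) = 575 / (4 × 1.0) = 144 nm.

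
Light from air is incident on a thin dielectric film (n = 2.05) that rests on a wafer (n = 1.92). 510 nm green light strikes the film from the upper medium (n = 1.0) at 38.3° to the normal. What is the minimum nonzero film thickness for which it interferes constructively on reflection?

65.2 nm

Ray reflecting at the top interface goes from n = 1.0 toward n = 2.05: a half-wave phase shift.
Ray reflecting at the bottom interface goes from n = 2.05 toward n = 1.92: no phase shift.
Exactly one π shift → a net half-wave offset.
So the condition for constructive reflection is 2 n t cos θ_r = (m + ½) λ.
Snell's law: 1.0 sin 38.3° = 2.05 sin θ_r → sin θ_r = 0.302, cos θ_r = 0.953.
Minimum at m = 0: t = λ / (4 n cos θ_r) = 510 / (4 × 2.05 × 0.953) = 65.2 nm.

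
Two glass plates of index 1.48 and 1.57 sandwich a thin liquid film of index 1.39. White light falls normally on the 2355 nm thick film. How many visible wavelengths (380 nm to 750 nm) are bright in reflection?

8

Ray reflecting at the top interface goes from n = 1.48 toward n = 1.39: no phase shift.
Ray reflecting at the bottom interface goes from n = 1.39 toward n = 1.57: a half-wave phase shift.
Exactly one π shift → a net half-wave offset.
For strong reflection here: 2 n t = (m + ½) λ.
λ = 2 n t / (m + ½) = 6547 / (m + ½) nm.
m=8: 770 nm (IR); m=9: 689 nm (visible); m=10: 624 nm (visible); m=11: 569 nm (visible); m=12: 524 nm (visible); m=13: 485 nm (visible); m=14: 452 nm (visible); m=15: 422 nm (visible); m=16: 397 nm (visible); m=17: 374 nm (UV).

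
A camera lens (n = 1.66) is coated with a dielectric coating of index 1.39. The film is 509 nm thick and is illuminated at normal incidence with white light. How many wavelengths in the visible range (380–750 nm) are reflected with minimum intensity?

2

Ray reflecting at the top interface goes from n = 1.0 toward n = 1.39: a half-wave phase shift.
Ray reflecting at the bottom interface goes from n = 1.39 toward n = 1.66: a half-wave phase shift.
Zero or two π shifts → no net half-wave offset.
For weak reflection here: 2 n t = (m + ½) λ.
λ = 2 n t / (m + ½) = 1415 / (m + ½) nm.
m=1: 943 nm (IR); m=2: 566 nm (visible); m=3: 404 nm (visible); m=4: 314 nm (UV).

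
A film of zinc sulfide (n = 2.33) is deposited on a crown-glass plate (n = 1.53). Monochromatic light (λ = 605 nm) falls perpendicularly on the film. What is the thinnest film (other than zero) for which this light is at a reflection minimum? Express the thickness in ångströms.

1298 Å

Ray reflecting at the top interface goes from n = 1.0 toward n = 2.33: a half-wave phase shift.
Ray reflecting at the bottom interface goes from n = 2.33 toward n = 1.53: no phase shift.
The two reflections differ by half a wavelength.
With one net inversion, destructive interference in reflection requires 2 n t = m λ.
Minimum nonzero at m = 1: t = λ / (2 n) = 605 / (2 × 2.33) = 130 nm.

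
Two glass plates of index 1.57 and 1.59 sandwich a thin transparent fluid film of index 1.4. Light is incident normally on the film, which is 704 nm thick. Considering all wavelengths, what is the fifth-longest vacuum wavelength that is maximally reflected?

438 nm

Ray reflecting at the top interface goes from n = 1.57 toward n = 1.4: no phase shift.
Bottom surface (1.4 → 1.59): reflection off a higher-index medium gives a half-wave phase shift.
The two reflections differ by half a wavelength.
So the condition for constructive reflection is 2 n t = (m + ½) λ.
λ = 2 n t / (m + ½). The fifth-longest wavelength is m = 4: λ = 2 × 1.4 × 704 / 4.50 = 438 nm.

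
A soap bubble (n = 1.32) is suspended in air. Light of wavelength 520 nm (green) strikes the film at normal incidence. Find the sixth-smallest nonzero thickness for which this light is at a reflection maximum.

1083 nm

Ray reflecting at the top interface goes from n = 1.0 toward n = 1.32: a half-wave phase shift.
Ray reflecting at the bottom interface goes from n = 1.32 toward n = 1.0: no phase shift.
Exactly one π shift → a net half-wave offset.
With one net inversion, constructive interference in reflection requires 2 n t = (m + ½) λ.
The sixth-smallest nonzero thickness corresponds to m = 5: t = (m + ½) λ / (2 n) = 5.50 × 520 / (2 × 1.32) = 1083 nm.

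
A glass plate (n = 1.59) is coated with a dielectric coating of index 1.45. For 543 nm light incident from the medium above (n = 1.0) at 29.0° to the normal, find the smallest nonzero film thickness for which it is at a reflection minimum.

At the upper boundary (n = 1.0 to n = 1.45) the reflected ray undergoes a half-wave phase shift.
At the lower boundary (n = 1.45 to n = 1.59) the reflected ray undergoes a half-wave phase shift.
Net: no relative phase inversion (both shifts match).
For minimum reflection here: 2 n t cos θ_r = (m + ½) λ.
Snell's law: 1.0 sin 29.0° = 1.45 sin θ_r → sin θ_r = 0.334, cos θ_r = 0.942.
Minimum at m = 0: t = λ / (4 n cos θ_r) = 543 / (4 × 1.45 × 0.942) = 99.3 nm.

99.3 nm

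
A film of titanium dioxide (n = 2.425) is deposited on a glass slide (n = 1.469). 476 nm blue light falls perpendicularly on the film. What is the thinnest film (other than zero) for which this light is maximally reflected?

49.1 nm

At the upper boundary (n = 1.0 to n = 2.425) the reflected ray undergoes a half-wave phase shift.
Ray reflecting at the bottom interface goes from n = 2.425 toward n = 1.469: no phase shift.
Net: one phase inversion between the two reflected rays.
For bright reflection here: 2 n t = (m + ½) λ.
Minimum at m = 0: t = λ / (4 n) = 476 / (4 × 2.425) = 49.1 nm.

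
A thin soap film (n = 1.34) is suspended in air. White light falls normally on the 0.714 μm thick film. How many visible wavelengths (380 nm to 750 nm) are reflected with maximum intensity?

At the upper boundary (n = 1.0 to n = 1.34) the reflected ray undergoes a half-wave phase shift.
Bottom surface (1.34 → 1.0): reflection off a lower-index medium gives no phase shift.
Net: one phase inversion between the two reflected rays.
For maximum reflection here: 2 n t = (m + ½) λ.
λ = 2 n t / (m + ½) = 1914 / (m + ½) nm.
m=2: 765 nm (IR); m=3: 547 nm (visible); m=4: 425 nm (visible); m=5: 348 nm (UV).

2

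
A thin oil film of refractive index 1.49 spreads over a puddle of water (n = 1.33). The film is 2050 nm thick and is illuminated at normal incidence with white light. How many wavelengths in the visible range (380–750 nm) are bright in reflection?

8

At the upper boundary (n = 1.0 to n = 1.49) the reflected ray undergoes a half-wave phase shift.
Ray reflecting at the bottom interface goes from n = 1.49 toward n = 1.33: no phase shift.
Exactly one π shift → a net half-wave offset.
With one net inversion, constructive interference in reflection requires 2 n t = (m + ½) λ.
λ = 2 n t / (m + ½) = 6109 / (m + ½) nm.
m=7: 815 nm (IR); m=8: 719 nm (visible); m=9: 643 nm (visible); m=10: 582 nm (visible); m=11: 531 nm (visible); m=12: 489 nm (visible); m=13: 453 nm (visible); m=14: 421 nm (visible); m=15: 394 nm (visible); m=16: 370 nm (UV).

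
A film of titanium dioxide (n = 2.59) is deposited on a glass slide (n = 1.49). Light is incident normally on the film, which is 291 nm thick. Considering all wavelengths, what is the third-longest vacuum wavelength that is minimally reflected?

502 nm

Ray reflecting at the top interface goes from n = 1.0 toward n = 2.59: a half-wave phase shift.
Ray reflecting at the bottom interface goes from n = 2.59 toward n = 1.49: no phase shift.
The two reflections differ by half a wavelength.
For minimum reflection here: 2 n t = m λ.
λ = 2 n t / m. The third-longest wavelength is m = 3: λ = 2 × 2.59 × 291 / 3.00 = 502 nm.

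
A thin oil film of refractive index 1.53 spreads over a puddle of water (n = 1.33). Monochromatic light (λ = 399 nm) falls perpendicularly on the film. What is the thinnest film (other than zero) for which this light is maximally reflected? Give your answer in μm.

0.0652 μm

Top surface (1.0 → 1.53): reflection off a higher-index medium gives a half-wave phase shift.
Bottom surface (1.53 → 1.33): reflection off a lower-index medium gives no phase shift.
The two reflections differ by half a wavelength.
So the condition for constructive reflection is 2 n t = (m + ½) λ.
Minimum at m = 0: t = λ / (4 n) = 399 / (4 × 1.53) = 65.2 nm.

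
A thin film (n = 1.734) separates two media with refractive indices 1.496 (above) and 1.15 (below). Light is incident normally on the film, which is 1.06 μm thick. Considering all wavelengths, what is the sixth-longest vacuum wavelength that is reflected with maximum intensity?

At the upper boundary (n = 1.496 to n = 1.734) the reflected ray undergoes a half-wave phase shift.
Ray reflecting at the bottom interface goes from n = 1.734 toward n = 1.15: no phase shift.
Net: one phase inversion between the two reflected rays.
With one net inversion, constructive interference in reflection requires 2 n t = (m + ½) λ.
λ = 2 n t / (m + ½). The sixth-longest wavelength is m = 5: λ = 2 × 1.734 × 1060 / 5.50 = 668 nm.

668 nm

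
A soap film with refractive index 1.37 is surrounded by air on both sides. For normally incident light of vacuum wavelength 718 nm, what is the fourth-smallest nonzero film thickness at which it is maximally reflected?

Ray reflecting at the top interface goes from n = 1.0 toward n = 1.37: a half-wave phase shift.
At the lower boundary (n = 1.37 to n = 1.0) the reflected ray undergoes no phase shift.
Exactly one π shift → a net half-wave offset.
With one net inversion, constructive interference in reflection requires 2 n t = (m + ½) λ.
The fourth-smallest nonzero thickness corresponds to m = 3: t = (m + ½) λ / (2 n) = 3.50 × 718 / (2 × 1.37) = 917 nm.

917 nm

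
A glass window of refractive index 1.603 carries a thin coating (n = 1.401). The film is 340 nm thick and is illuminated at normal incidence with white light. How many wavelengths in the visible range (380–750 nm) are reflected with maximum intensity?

1

Ray reflecting at the top interface goes from n = 1.0 toward n = 1.401: a half-wave phase shift.
At the lower boundary (n = 1.401 to n = 1.603) the reflected ray undergoes a half-wave phase shift.
Zero or two π shifts → no net half-wave offset.
With no net inversion, constructive interference in reflection requires 2 n t = m λ.
λ = 2 n t / m = 953 / m nm.
m=1: 953 nm (IR); m=2: 476 nm (visible); m=3: 318 nm (UV).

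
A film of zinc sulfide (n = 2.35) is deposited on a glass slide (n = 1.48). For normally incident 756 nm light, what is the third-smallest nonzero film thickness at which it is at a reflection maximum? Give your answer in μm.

Ray reflecting at the top interface goes from n = 1.0 toward n = 2.35: a half-wave phase shift.
Bottom surface (2.35 → 1.48): reflection off a lower-index medium gives no phase shift.
Exactly one π shift → a net half-wave offset.
So the condition for constructive reflection is 2 n t = (m + ½) λ.
The third-smallest nonzero thickness corresponds to m = 2: t = (m + ½) λ / (2 n) = 2.50 × 756 / (2 × 2.35) = 402 nm.

0.402 μm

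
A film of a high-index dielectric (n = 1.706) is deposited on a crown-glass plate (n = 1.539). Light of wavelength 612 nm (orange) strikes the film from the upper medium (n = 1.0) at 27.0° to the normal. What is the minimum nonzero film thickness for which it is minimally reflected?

186 nm

At the upper boundary (n = 1.0 to n = 1.706) the reflected ray undergoes a half-wave phase shift.
Ray reflecting at the bottom interface goes from n = 1.706 toward n = 1.539: no phase shift.
Net: one phase inversion between the two reflected rays.
For minimum reflection here: 2 n t cos θ_r = m λ.
Snell's law: 1.0 sin 27.0° = 1.706 sin θ_r → sin θ_r = 0.266, cos θ_r = 0.964.
Minimum nonzero at m = 1: t = λ / (2 n cos θ_r) = 612 / (2 × 1.706 × 0.964) = 186 nm.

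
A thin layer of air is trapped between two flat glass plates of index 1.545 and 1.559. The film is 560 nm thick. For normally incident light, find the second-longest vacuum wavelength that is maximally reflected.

At the upper boundary (n = 1.545 to n = 1.0) the reflected ray undergoes no phase shift.
Bottom surface (1.0 → 1.559): reflection off a higher-index medium gives a half-wave phase shift.
Net: one phase inversion between the two reflected rays.
For strong reflection here: 2 n t = (m + ½) λ.
λ = 2 n t / (m + ½). The second-longest wavelength is m = 1: λ = 2 × 1.0 × 560 / 1.50 = 747 nm.

747 nm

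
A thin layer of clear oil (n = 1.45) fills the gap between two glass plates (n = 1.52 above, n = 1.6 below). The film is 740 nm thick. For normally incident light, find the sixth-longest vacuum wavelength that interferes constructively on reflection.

390 nm

Top surface (1.52 → 1.45): reflection off a lower-index medium gives no phase shift.
At the lower boundary (n = 1.45 to n = 1.6) the reflected ray undergoes a half-wave phase shift.
Net: one phase inversion between the two reflected rays.
So the condition for constructive reflection is 2 n t = (m + ½) λ.
λ = 2 n t / (m + ½). The sixth-longest wavelength is m = 5: λ = 2 × 1.45 × 740 / 5.50 = 390 nm.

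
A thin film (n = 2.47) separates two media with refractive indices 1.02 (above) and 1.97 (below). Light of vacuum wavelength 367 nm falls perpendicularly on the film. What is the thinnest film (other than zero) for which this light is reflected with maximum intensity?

Ray reflecting at the top interface goes from n = 1.02 toward n = 2.47: a half-wave phase shift.
At the lower boundary (n = 2.47 to n = 1.97) the reflected ray undergoes no phase shift.
Net: one phase inversion between the two reflected rays.
For bright reflection here: 2 n t = (m + ½) λ.
Minimum at m = 0: t = λ / (4 n) = 367 / (4 × 2.47) = 37.1 nm.

37.1 nm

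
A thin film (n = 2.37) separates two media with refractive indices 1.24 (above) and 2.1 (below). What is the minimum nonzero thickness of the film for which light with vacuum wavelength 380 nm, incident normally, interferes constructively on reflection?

At the upper boundary (n = 1.24 to n = 2.37) the reflected ray undergoes a half-wave phase shift.
Ray reflecting at the bottom interface goes from n = 2.37 toward n = 2.1: no phase shift.
The two reflections differ by half a wavelength.
So the condition for constructive reflection is 2 n t = (m + ½) λ.
Minimum at m = 0: t = λ / (4 n) = 380 / (4 × 2.37) = 40.1 nm.

40.1 nm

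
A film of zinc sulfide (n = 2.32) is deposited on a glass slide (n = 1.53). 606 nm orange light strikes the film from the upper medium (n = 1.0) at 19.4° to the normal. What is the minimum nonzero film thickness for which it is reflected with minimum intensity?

Top surface (1.0 → 2.32): reflection off a higher-index medium gives a half-wave phase shift.
At the lower boundary (n = 2.32 to n = 1.53) the reflected ray undergoes no phase shift.
Exactly one π shift → a net half-wave offset.
So the condition for destructive reflection is 2 n t cos θ_r = m λ.
Snell's law: 1.0 sin 19.4° = 2.32 sin θ_r → sin θ_r = 0.143, cos θ_r = 0.990.
Minimum nonzero at m = 1: t = λ / (2 n cos θ_r) = 606 / (2 × 2.32 × 0.990) = 132 nm.

132 nm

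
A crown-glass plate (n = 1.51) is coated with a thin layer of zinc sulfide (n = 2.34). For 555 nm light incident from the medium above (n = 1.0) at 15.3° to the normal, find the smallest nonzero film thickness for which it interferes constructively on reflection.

59.7 nm

Ray reflecting at the top interface goes from n = 1.0 toward n = 2.34: a half-wave phase shift.
At the lower boundary (n = 2.34 to n = 1.51) the reflected ray undergoes no phase shift.
Exactly one π shift → a net half-wave offset.
So the condition for constructive reflection is 2 n t cos θ_r = (m + ½) λ.
Snell's law: 1.0 sin 15.3° = 2.34 sin θ_r → sin θ_r = 0.113, cos θ_r = 0.994.
Minimum at m = 0: t = λ / (4 n cos θ_r) = 555 / (4 × 2.34 × 0.994) = 59.7 nm.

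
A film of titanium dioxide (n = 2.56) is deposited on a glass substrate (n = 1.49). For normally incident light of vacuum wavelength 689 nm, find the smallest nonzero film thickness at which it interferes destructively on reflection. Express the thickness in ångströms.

At the upper boundary (n = 1.0 to n = 2.56) the reflected ray undergoes a half-wave phase shift.
Ray reflecting at the bottom interface goes from n = 2.56 toward n = 1.49: no phase shift.
Net: one phase inversion between the two reflected rays.
With one net inversion, destructive interference in reflection requires 2 n t = m λ.
Minimum nonzero at m = 1: t = λ / (2 n) = 689 / (2 × 2.56) = 135 nm.

1346 Å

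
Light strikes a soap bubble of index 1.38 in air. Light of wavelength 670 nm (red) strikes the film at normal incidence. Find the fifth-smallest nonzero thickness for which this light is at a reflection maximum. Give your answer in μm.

1.09 μm

Ray reflecting at the top interface goes from n = 1.0 toward n = 1.38: a half-wave phase shift.
At the lower boundary (n = 1.38 to n = 1.0) the reflected ray undergoes no phase shift.
Exactly one π shift → a net half-wave offset.
With one net inversion, constructive interference in reflection requires 2 n t = (m + ½) λ.
The fifth-smallest nonzero thickness corresponds to m = 4: t = (m + ½) λ / (2 n) = 4.50 × 670 / (2 × 1.38) = 1092 nm.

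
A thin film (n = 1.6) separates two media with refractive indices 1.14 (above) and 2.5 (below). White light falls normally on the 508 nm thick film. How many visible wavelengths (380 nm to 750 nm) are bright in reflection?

2

At the upper boundary (n = 1.14 to n = 1.6) the reflected ray undergoes a half-wave phase shift.
Ray reflecting at the bottom interface goes from n = 1.6 toward n = 2.5: a half-wave phase shift.
Zero or two π shifts → no net half-wave offset.
So the condition for constructive reflection is 2 n t = m λ.
λ = 2 n t / m = 1626 / m nm.
m=2: 813 nm (IR); m=3: 542 nm (visible); m=4: 406 nm (visible); m=5: 325 nm (UV).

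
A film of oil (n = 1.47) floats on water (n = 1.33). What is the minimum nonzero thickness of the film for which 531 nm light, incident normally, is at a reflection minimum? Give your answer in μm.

At the upper boundary (n = 1.0 to n = 1.47) the reflected ray undergoes a half-wave phase shift.
Ray reflecting at the bottom interface goes from n = 1.47 toward n = 1.33: no phase shift.
Net: one phase inversion between the two reflected rays.
For weak reflection here: 2 n t = m λ.
Minimum nonzero at m = 1: t = λ / (2 n) = 531 / (2 × 1.47) = 181 nm.

0.181 μm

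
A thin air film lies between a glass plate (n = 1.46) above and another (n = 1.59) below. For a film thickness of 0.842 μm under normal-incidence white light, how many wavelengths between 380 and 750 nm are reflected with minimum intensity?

2

Top surface (1.46 → 1.0): reflection off a lower-index medium gives no phase shift.
At the lower boundary (n = 1.0 to n = 1.59) the reflected ray undergoes a half-wave phase shift.
The two reflections differ by half a wavelength.
So the condition for destructive reflection is 2 n t = m λ.
λ = 2 n t / m = 1684 / m nm.
m=2: 842 nm (IR); m=3: 561 nm (visible); m=4: 421 nm (visible); m=5: 337 nm (UV).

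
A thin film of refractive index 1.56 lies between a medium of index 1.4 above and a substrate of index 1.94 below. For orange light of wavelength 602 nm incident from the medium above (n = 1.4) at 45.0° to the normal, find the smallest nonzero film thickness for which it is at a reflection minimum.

125 nm

Top surface (1.4 → 1.56): reflection off a higher-index medium gives a half-wave phase shift.
At the lower boundary (n = 1.56 to n = 1.94) the reflected ray undergoes a half-wave phase shift.
The two reflections carry the same phase change, so no net offset.
With no net inversion, destructive interference in reflection requires 2 n t cos θ_r = (m + ½) λ.
Snell's law: 1.4 sin 45.0° = 1.56 sin θ_r → sin θ_r = 0.635, cos θ_r = 0.773.
Minimum at m = 0: t = λ / (4 n cos θ_r) = 602 / (4 × 1.56 × 0.773) = 125 nm.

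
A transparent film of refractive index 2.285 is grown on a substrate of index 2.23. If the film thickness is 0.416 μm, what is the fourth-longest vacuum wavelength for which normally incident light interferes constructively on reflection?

Ray reflecting at the top interface goes from n = 1.0 toward n = 2.285: a half-wave phase shift.
Bottom surface (2.285 → 2.23): reflection off a lower-index medium gives no phase shift.
Net: one phase inversion between the two reflected rays.
With one net inversion, constructive interference in reflection requires 2 n t = (m + ½) λ.
λ = 2 n t / (m + ½). The fourth-longest wavelength is m = 3: λ = 2 × 2.285 × 416 / 3.50 = 543 nm.

543 nm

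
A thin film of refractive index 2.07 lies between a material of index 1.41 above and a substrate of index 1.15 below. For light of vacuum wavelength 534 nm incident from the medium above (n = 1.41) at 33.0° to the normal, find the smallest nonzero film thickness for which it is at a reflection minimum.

139 nm

Ray reflecting at the top interface goes from n = 1.41 toward n = 2.07: a half-wave phase shift.
Bottom surface (2.07 → 1.15): reflection off a lower-index medium gives no phase shift.
Net: one phase inversion between the two reflected rays.
For dark reflection here: 2 n t cos θ_r = m λ.
Snell's law: 1.41 sin 33.0° = 2.07 sin θ_r → sin θ_r = 0.371, cos θ_r = 0.929.
Minimum nonzero at m = 1: t = λ / (2 n cos θ_r) = 534 / (2 × 2.07 × 0.929) = 139 nm.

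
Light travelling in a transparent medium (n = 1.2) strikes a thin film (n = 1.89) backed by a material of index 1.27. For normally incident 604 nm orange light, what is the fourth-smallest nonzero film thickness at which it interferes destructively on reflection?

Top surface (1.2 → 1.89): reflection off a higher-index medium gives a half-wave phase shift.
At the lower boundary (n = 1.89 to n = 1.27) the reflected ray undergoes no phase shift.
The two reflections differ by half a wavelength.
For minimum reflection here: 2 n t = m λ.
The fourth-smallest nonzero thickness corresponds to m = 4: t = m λ / (2 n) = 4.00 × 604 / (2 × 1.89) = 639 nm.

639 nm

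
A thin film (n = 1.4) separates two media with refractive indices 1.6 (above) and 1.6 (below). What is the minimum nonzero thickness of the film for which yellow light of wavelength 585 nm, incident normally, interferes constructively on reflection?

Top surface (1.6 → 1.4): reflection off a lower-index medium gives no phase shift.
Ray reflecting at the bottom interface goes from n = 1.4 toward n = 1.6: a half-wave phase shift.
Exactly one π shift → a net half-wave offset.
With one net inversion, constructive interference in reflection requires 2 n t = (m + ½) λ.
Minimum at m = 0: t = λ / (4 n) = 585 / (4 × 1.4) = 104 nm.

104 nm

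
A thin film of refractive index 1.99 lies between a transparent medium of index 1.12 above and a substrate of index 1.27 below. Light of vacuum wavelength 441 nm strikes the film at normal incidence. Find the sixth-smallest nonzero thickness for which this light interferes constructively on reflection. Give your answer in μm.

At the upper boundary (n = 1.12 to n = 1.99) the reflected ray undergoes a half-wave phase shift.
Ray reflecting at the bottom interface goes from n = 1.99 toward n = 1.27: no phase shift.
Exactly one π shift → a net half-wave offset.
With one net inversion, constructive interference in reflection requires 2 n t = (m + ½) λ.
The sixth-smallest nonzero thickness corresponds to m = 5: t = (m + ½) λ / (2 n) = 5.50 × 441 / (2 × 1.99) = 609 nm.

0.609 μm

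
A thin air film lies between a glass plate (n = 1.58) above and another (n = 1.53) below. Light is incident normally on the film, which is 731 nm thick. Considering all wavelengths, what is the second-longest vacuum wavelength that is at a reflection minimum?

At the upper boundary (n = 1.58 to n = 1.0) the reflected ray undergoes no phase shift.
Bottom surface (1.0 → 1.53): reflection off a higher-index medium gives a half-wave phase shift.
The two reflections differ by half a wavelength.
With one net inversion, destructive interference in reflection requires 2 n t = m λ.
λ = 2 n t / m. The second-longest wavelength is m = 2: λ = 2 × 1.0 × 731 / 2.00 = 731 nm.

731 nm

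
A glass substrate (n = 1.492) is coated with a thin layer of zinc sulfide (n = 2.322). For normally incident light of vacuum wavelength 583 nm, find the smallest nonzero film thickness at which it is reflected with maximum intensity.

Ray reflecting at the top interface goes from n = 1.0 toward n = 2.322: a half-wave phase shift.
At the lower boundary (n = 2.322 to n = 1.492) the reflected ray undergoes no phase shift.
The two reflections differ by half a wavelength.
For maximum reflection here: 2 n t = (m + ½) λ.
Minimum at m = 0: t = λ / (4 n) = 583 / (4 × 2.322) = 62.8 nm.

62.8 nm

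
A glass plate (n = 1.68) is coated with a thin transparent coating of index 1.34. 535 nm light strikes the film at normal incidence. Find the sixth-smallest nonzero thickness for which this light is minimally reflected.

Ray reflecting at the top interface goes from n = 1.0 toward n = 1.34: a half-wave phase shift.
Bottom surface (1.34 → 1.68): reflection off a higher-index medium gives a half-wave phase shift.
The two reflections carry the same phase change, so no net offset.
So the condition for destructive reflection is 2 n t = (m + ½) λ.
The sixth-smallest nonzero thickness corresponds to m = 5: t = (m + ½) λ / (2 n) = 5.50 × 535 / (2 × 1.34) = 1098 nm.

1098 nm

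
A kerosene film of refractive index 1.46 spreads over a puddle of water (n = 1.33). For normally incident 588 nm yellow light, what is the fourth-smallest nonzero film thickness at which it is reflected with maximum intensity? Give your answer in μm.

Ray reflecting at the top interface goes from n = 1.0 toward n = 1.46: a half-wave phase shift.
Ray reflecting at the bottom interface goes from n = 1.46 toward n = 1.33: no phase shift.
Exactly one π shift → a net half-wave offset.
So the condition for constructive reflection is 2 n t = (m + ½) λ.
The fourth-smallest nonzero thickness corresponds to m = 3: t = (m + ½) λ / (2 n) = 3.50 × 588 / (2 × 1.46) = 705 nm.

0.705 μm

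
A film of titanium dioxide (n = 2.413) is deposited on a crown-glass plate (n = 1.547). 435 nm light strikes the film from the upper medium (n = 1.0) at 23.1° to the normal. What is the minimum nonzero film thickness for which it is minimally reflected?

91.4 nm

Ray reflecting at the top interface goes from n = 1.0 toward n = 2.413: a half-wave phase shift.
Bottom surface (2.413 → 1.547): reflection off a lower-index medium gives no phase shift.
The two reflections differ by half a wavelength.
For dark reflection here: 2 n t cos θ_r = m λ.
Snell's law: 1.0 sin 23.1° = 2.413 sin θ_r → sin θ_r = 0.163, cos θ_r = 0.987.
Minimum nonzero at m = 1: t = λ / (2 n cos θ_r) = 435 / (2 × 2.413 × 0.987) = 91.4 nm.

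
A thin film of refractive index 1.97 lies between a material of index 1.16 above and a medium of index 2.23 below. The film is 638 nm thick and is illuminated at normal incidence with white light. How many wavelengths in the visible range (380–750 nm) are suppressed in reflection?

Top surface (1.16 → 1.97): reflection off a higher-index medium gives a half-wave phase shift.
Ray reflecting at the bottom interface goes from n = 1.97 toward n = 2.23: a half-wave phase shift.
Net: no relative phase inversion (both shifts match).
So the condition for destructive reflection is 2 n t = (m + ½) λ.
λ = 2 n t / (m + ½) = 2514 / (m + ½) nm.
m=2: 1005 nm (IR); m=3: 718 nm (visible); m=4: 559 nm (visible); m=5: 457 nm (visible); m=6: 387 nm (visible); m=7: 335 nm (UV).

4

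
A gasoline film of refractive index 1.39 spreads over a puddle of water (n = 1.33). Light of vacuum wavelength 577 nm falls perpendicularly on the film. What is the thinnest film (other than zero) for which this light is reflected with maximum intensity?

At the upper boundary (n = 1.0 to n = 1.39) the reflected ray undergoes a half-wave phase shift.
At the lower boundary (n = 1.39 to n = 1.33) the reflected ray undergoes no phase shift.
The two reflections differ by half a wavelength.
So the condition for constructive reflection is 2 n t = (m + ½) λ.
Minimum at m = 0: t = λ / (4 n) = 577 / (4 × 1.39) = 104 nm.

104 nm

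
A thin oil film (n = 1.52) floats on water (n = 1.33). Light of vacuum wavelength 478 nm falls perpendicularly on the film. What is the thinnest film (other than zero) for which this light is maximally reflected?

Top surface (1.0 → 1.52): reflection off a higher-index medium gives a half-wave phase shift.
Ray reflecting at the bottom interface goes from n = 1.52 toward n = 1.33: no phase shift.
Net: one phase inversion between the two reflected rays.
So the condition for constructive reflection is 2 n t = (m + ½) λ.
Minimum at m = 0: t = λ / (4 n) = 478 / (4 × 1.52) = 78.6 nm.

78.6 nm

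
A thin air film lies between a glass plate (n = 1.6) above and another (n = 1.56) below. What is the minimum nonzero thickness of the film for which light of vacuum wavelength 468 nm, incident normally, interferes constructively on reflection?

117 nm

Ray reflecting at the top interface goes from n = 1.6 toward n = 1.0: no phase shift.
Ray reflecting at the bottom interface goes from n = 1.0 toward n = 1.56: a half-wave phase shift.
Net: one phase inversion between the two reflected rays.
So the condition for constructive reflection is 2 n t = (m + ½) λ.
Minimum at m = 0: t = λ / (4 n) = 468 / (4 × 1.0) = 117 nm.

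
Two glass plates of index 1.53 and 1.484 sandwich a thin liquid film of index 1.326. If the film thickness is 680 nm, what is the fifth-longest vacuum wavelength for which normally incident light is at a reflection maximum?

401 nm

At the upper boundary (n = 1.53 to n = 1.326) the reflected ray undergoes no phase shift.
Bottom surface (1.326 → 1.484): reflection off a higher-index medium gives a half-wave phase shift.
Exactly one π shift → a net half-wave offset.
For bright reflection here: 2 n t = (m + ½) λ.
λ = 2 n t / (m + ½). The fifth-longest wavelength is m = 4: λ = 2 × 1.326 × 680 / 4.50 = 401 nm.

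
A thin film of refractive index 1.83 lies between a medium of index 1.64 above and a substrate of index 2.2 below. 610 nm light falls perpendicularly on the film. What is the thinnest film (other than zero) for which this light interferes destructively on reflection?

83.3 nm

Ray reflecting at the top interface goes from n = 1.64 toward n = 1.83: a half-wave phase shift.
Ray reflecting at the bottom interface goes from n = 1.83 toward n = 2.2: a half-wave phase shift.
Net: no relative phase inversion (both shifts match).
For dark reflection here: 2 n t = (m + ½) λ.
Minimum at m = 0: t = λ / (4 n) = 610 / (4 × 1.83) = 83.3 nm.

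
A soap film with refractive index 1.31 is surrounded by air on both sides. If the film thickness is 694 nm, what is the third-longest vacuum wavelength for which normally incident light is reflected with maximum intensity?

At the upper boundary (n = 1.0 to n = 1.31) the reflected ray undergoes a half-wave phase shift.
Ray reflecting at the bottom interface goes from n = 1.31 toward n = 1.0: no phase shift.
The two reflections differ by half a wavelength.
For bright reflection here: 2 n t = (m + ½) λ.
λ = 2 n t / (m + ½). The third-longest wavelength is m = 2: λ = 2 × 1.31 × 694 / 2.50 = 727 nm.

727 nm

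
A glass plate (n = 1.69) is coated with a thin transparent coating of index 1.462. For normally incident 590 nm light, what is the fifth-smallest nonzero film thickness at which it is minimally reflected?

908 nm

Ray reflecting at the top interface goes from n = 1.0 toward n = 1.462: a half-wave phase shift.
At the lower boundary (n = 1.462 to n = 1.69) the reflected ray undergoes a half-wave phase shift.
Zero or two π shifts → no net half-wave offset.
So the condition for destructive reflection is 2 n t = (m + ½) λ.
The fifth-smallest nonzero thickness corresponds to m = 4: t = (m + ½) λ / (2 n) = 4.50 × 590 / (2 × 1.462) = 908 nm.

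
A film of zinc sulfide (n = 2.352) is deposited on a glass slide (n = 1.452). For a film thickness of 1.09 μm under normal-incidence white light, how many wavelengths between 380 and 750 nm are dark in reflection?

7

At the upper boundary (n = 1.0 to n = 2.352) the reflected ray undergoes a half-wave phase shift.
Ray reflecting at the bottom interface goes from n = 2.352 toward n = 1.452: no phase shift.
Net: one phase inversion between the two reflected rays.
So the condition for destructive reflection is 2 n t = m λ.
λ = 2 n t / m = 5127 / m nm.
m=6: 855 nm (IR); m=7: 732 nm (visible); m=8: 641 nm (visible); m=9: 570 nm (visible); m=10: 513 nm (visible); m=11: 466 nm (visible); m=12: 427 nm (visible); m=13: 394 nm (visible); m=14: 366 nm (UV).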